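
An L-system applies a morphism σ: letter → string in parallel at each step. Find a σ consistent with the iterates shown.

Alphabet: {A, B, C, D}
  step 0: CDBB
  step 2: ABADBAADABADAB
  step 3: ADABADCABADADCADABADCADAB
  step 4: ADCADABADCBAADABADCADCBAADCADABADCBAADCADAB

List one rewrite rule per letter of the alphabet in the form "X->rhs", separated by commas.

  step 3 ⇒ step 4: ADABADCABADADCADABADCADAB ⇒ AD·C·AD·AB·AD·C·BA·AD·AB·AD·C·AD·C·BA·AD·C·AD·AB·AD·C·BA·AD·C·AD·AB
    A ↦ AD
    B ↦ AB
    C ↦ BA
    D ↦ C

A->AD, B->AB, C->BA, D->C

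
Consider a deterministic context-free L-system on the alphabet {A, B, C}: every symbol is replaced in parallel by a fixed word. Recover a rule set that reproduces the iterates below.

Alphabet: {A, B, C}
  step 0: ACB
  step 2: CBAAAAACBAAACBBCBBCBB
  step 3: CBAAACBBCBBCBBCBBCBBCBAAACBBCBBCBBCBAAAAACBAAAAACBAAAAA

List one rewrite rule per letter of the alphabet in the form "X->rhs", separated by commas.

A->CBB, B->AA, C->CBA

  step 2 ⇒ step 3: CBAAAAACBAAACBBCBBCBB ⇒ CBA·AA·CBB·CBB·CBB·CBB·CBB·CBA·AA·CBB·CBB·CBB·CBA·AA·AA·CBA·AA·AA·CBA·AA·AA
    A ↦ CBB
    B ↦ AA
    C ↦ CBA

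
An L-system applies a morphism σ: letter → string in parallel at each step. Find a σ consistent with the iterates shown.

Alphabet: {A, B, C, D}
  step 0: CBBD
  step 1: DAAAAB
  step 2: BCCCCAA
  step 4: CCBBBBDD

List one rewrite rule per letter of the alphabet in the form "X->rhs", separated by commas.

A->C, B->AA, C->D, D->B

  step 1 ⇒ step 2: DAAAAB ⇒ B·C·C·C·C·AA
    A ↦ C
    B ↦ AA
    D ↦ B
  step 0 ⇒ step 1: CBBD ⇒ D·AA·AA·B
    C ↦ D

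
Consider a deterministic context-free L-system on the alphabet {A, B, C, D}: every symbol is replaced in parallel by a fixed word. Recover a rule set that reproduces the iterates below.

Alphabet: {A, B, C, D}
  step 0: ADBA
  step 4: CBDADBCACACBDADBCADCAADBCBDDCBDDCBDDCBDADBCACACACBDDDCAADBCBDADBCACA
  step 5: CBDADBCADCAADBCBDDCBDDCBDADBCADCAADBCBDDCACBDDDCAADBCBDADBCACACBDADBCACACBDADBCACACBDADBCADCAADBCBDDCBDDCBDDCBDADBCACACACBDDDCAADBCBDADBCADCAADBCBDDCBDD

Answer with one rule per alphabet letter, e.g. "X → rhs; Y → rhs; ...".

A->D, B->ADB, C->CBD, D->CA

  step 4 ⇒ step 5: CBDADBCACACBDADBCADCAADBCBDDCBDDCBDDCBDADBCACACACBDDDCAADBCBDADBCACA ⇒ CBD·ADB·CA·D·CA·ADB·CBD·D·CBD·D·CBD·ADB·CA·D·CA·ADB·CBD·D·CA·CBD·D·D·CA·ADB·CBD·ADB·CA·CA·CBD·ADB·CA·CA·CBD·ADB·CA·CA·CBD·ADB·CA·D·CA·ADB·CBD·D·CBD·D·CBD·D·CBD·ADB·CA·CA·CA·CBD·D·D·CA·ADB·CBD·ADB·CA·D·CA·ADB·CBD·D·CBD·D
    A ↦ D
    B ↦ ADB
    C ↦ CBD
    D ↦ CA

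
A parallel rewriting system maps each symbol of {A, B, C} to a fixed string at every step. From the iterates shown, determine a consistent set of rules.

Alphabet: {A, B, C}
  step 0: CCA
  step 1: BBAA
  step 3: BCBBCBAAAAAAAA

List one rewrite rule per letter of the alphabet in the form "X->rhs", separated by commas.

  step 0 ⇒ step 1: CCA ⇒ B·B·AA
    A ↦ AA
    C ↦ B
    B ↦ CB  (constrained at step 1)

A->AA, B->CB, C->B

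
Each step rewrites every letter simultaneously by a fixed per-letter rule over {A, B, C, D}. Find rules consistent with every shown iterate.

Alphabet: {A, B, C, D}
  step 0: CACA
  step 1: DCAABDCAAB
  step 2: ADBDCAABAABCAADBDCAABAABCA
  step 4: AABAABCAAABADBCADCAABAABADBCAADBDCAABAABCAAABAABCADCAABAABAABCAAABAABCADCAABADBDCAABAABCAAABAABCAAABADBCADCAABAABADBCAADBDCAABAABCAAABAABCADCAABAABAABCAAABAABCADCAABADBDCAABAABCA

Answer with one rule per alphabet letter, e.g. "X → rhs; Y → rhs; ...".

A->AAB, B->CA, C->DC, D->ADB

  step 1 ⇒ step 2: DCAABDCAAB ⇒ ADB·DC·AAB·AAB·CA·ADB·DC·AAB·AAB·CA
    A ↦ AAB
    B ↦ CA
    C ↦ DC
    D ↦ ADB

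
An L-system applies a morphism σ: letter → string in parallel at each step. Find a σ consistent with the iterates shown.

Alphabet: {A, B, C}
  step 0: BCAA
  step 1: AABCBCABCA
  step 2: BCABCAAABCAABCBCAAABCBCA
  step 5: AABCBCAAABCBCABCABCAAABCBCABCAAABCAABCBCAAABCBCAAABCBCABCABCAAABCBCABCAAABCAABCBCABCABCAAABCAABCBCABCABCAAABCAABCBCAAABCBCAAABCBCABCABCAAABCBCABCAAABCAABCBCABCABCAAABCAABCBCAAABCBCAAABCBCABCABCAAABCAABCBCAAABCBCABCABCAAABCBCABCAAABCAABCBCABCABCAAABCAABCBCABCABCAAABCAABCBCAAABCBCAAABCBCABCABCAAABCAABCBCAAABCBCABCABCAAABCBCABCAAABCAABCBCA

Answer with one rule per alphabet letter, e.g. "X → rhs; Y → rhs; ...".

A->BCA, B->AA, C->BC

  step 1 ⇒ step 2: AABCBCABCA ⇒ BCA·BCA·AA·BC·AA·BC·BCA·AA·BC·BCA
    A ↦ BCA
    B ↦ AA
    C ↦ BC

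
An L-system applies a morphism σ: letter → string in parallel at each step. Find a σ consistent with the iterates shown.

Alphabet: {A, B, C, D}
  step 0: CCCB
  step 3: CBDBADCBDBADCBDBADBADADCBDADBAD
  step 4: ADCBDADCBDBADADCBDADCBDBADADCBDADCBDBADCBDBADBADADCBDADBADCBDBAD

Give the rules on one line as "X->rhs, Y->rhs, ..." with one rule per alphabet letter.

  step 3 ⇒ step 4: CBDBADCBDBADCBDBADBADADCBDADBAD ⇒ AD·CBD·AD·CBD·B·AD·AD·CBD·AD·CBD·B·AD·AD·CBD·AD·CBD·B·AD·CBD·B·AD·B·AD·AD·CBD·AD·B·AD·CBD·B·AD
    A ↦ B
    B ↦ CBD
    C ↦ AD
    D ↦ AD

A->B, B->CBD, C->AD, D->AD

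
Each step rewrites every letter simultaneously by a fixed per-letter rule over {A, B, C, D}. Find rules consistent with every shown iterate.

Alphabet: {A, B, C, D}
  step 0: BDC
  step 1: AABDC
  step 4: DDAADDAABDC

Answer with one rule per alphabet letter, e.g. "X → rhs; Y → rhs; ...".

  step 0 ⇒ step 1: BDC ⇒ A·A·BDC
    B ↦ A
    C ↦ BDC
    D ↦ A
    A ↦ D  (constrained at step 1)

A->D, B->A, C->BDC, D->A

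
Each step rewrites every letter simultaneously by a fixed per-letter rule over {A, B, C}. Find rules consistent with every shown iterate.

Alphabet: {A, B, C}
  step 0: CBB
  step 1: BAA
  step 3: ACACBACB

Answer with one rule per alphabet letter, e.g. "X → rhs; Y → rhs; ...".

  step 0 ⇒ step 1: CBB ⇒ B·A·A
    B ↦ A
    C ↦ B
    A ↦ AC  (constrained at step 1)

A->AC, B->A, C->B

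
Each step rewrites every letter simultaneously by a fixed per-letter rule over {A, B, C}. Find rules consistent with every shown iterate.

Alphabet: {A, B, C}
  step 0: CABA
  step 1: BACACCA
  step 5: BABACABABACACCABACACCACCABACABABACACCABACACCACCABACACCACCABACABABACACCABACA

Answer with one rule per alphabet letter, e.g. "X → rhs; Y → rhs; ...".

  step 0 ⇒ step 1: CABA ⇒ BA·CA·C·CA
    A ↦ CA
    B ↦ C
    C ↦ BA

A->CA, B->C, C->BA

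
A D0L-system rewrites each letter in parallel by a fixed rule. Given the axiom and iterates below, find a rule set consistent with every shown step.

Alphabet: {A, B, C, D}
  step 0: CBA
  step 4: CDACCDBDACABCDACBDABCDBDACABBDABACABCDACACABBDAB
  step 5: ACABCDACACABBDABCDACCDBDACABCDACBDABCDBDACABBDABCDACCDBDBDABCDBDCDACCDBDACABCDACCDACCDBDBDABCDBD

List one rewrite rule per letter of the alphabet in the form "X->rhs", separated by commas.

A->CD, B->BD, C->AC, D->AB

  step 4 ⇒ step 5: CDACCDBDACABCDACBDABCDBDACABBDABACABCDACACABBDAB ⇒ AC·AB·CD·AC·AC·AB·BD·AB·CD·AC·CD·BD·AC·AB·CD·AC·BD·AB·CD·BD·AC·AB·BD·AB·CD·AC·CD·BD·BD·AB·CD·BD·CD·AC·CD·BD·AC·AB·CD·AC·CD·AC·CD·BD·BD·AB·CD·BD
    A ↦ CD
    B ↦ BD
    C ↦ AC
    D ↦ AB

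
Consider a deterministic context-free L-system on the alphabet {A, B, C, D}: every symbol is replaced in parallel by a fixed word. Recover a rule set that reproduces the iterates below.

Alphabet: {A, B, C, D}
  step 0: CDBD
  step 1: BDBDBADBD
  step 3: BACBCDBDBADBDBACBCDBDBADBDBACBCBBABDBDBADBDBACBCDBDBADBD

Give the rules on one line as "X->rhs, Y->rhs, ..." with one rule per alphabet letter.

  step 0 ⇒ step 1: CDBD ⇒ B·DBD·BA·DBD
    B ↦ BA
    C ↦ B
    D ↦ DBD
    A ↦ CBC  (constrained at step 1)

A->CBC, B->BA, C->B, D->DBD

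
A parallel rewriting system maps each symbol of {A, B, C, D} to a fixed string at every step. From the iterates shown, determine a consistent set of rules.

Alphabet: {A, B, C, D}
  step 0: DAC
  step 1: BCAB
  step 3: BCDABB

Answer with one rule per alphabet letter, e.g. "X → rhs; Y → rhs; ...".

A->C, B->D, C->AB, D->B

  step 0 ⇒ step 1: DAC ⇒ B·C·AB
    A ↦ C
    C ↦ AB
    D ↦ B
    B ↦ D  (constrained at step 1)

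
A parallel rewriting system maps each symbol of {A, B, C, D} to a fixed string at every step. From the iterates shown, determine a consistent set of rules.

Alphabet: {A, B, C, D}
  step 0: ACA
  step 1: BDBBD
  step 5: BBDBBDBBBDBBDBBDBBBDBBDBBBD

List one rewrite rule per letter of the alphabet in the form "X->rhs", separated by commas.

  step 0 ⇒ step 1: ACA ⇒ BD·B·BD
    A ↦ BD
    C ↦ B
    B ↦ CA  (constrained at step 1)
    D ↦ C  (constrained at step 1)

A->BD, B->CA, C->B, D->C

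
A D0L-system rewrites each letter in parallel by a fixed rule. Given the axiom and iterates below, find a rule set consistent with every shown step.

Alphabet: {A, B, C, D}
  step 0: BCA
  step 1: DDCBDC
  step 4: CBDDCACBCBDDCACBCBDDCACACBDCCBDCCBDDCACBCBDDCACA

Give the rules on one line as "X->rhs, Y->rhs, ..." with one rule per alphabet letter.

A->DC, B->DD, C->CB, D->CA

  step 0 ⇒ step 1: BCA ⇒ DD·CB·DC
    A ↦ DC
    B ↦ DD
    C ↦ CB
    D ↦ CA  (constrained at step 1)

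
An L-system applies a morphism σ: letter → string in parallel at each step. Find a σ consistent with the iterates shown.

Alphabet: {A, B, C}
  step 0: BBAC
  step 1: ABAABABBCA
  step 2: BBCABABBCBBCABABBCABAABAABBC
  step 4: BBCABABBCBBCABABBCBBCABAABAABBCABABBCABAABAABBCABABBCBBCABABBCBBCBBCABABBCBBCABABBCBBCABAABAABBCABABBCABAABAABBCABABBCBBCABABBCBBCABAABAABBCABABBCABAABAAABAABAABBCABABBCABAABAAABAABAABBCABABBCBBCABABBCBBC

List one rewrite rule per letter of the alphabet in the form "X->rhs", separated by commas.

  step 1 ⇒ step 2: ABAABABBCA ⇒ BBC·ABA·BBC·BBC·ABA·BBC·ABA·ABA·A·BBC
    A ↦ BBC
    B ↦ ABA
    C ↦ A

A->BBC, B->ABA, C->A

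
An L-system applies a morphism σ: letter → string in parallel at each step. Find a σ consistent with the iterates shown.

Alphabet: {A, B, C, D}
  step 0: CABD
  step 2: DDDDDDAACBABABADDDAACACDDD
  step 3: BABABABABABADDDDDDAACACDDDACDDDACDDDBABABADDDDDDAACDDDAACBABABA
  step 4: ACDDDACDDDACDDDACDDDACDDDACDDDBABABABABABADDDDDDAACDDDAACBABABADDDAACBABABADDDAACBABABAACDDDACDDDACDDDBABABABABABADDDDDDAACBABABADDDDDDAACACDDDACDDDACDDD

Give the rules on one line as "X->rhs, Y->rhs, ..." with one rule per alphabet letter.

  step 3 ⇒ step 4: BABABABABABADDDDDDAACACDDDACDDDACDDDBABABADDDDDDAACDDDAACBABABA ⇒ AC·DDD·AC·DDD·AC·DDD·AC·DDD·AC·DDD·AC·DDD·BA·BA·BA·BA·BA·BA·DDD·DDD·AAC·DDD·AAC·BA·BA·BA·DDD·AAC·BA·BA·BA·DDD·AAC·BA·BA·BA·AC·DDD·AC·DDD·AC·DDD·BA·BA·BA·BA·BA·BA·DDD·DDD·AAC·BA·BA·BA·DDD·DDD·AAC·AC·DDD·AC·DDD·AC·DDD
    A ↦ DDD
    B ↦ AC
    C ↦ AAC
    D ↦ BA

A->DDD, B->AC, C->AAC, D->BA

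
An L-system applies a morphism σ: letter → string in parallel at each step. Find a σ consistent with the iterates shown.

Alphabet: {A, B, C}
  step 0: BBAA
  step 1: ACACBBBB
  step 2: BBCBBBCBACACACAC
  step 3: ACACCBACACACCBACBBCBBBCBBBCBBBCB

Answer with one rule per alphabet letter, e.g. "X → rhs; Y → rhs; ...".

  step 2 ⇒ step 3: BBCBBBCBACACACAC ⇒ AC·AC·CB·AC·AC·AC·CB·AC·BB·CB·BB·CB·BB·CB·BB·CB
    A ↦ BB
    B ↦ AC
    C ↦ CB

A->BB, B->AC, C->CB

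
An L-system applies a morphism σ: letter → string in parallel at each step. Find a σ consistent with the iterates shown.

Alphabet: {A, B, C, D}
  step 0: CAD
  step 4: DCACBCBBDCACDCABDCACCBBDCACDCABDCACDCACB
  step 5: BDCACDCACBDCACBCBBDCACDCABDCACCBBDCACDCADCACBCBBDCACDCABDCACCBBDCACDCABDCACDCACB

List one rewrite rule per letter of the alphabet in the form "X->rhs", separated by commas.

  step 4 ⇒ step 5: DCACBCBBDCACDCABDCACCBBDCACDCABDCACDCACB ⇒ B·DCA·C·DCA·CB·DCA·CB·CB·B·DCA·C·DCA·B·DCA·C·CB·B·DCA·C·DCA·DCA·CB·CB·B·DCA·C·DCA·B·DCA·C·CB·B·DCA·C·DCA·B·DCA·C·DCA·CB
    A ↦ C
    B ↦ CB
    C ↦ DCA
    D ↦ B

A->C, B->CB, C->DCA, D->B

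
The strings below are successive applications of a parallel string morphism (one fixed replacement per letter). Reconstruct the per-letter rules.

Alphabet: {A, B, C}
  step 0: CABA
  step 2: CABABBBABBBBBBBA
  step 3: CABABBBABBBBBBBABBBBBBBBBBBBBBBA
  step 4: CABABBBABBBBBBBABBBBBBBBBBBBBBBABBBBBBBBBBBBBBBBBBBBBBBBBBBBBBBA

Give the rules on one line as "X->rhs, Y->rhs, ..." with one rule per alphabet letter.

A->BA, B->BB, C->CA

  step 3 ⇒ step 4: CABABBBABBBBBBBABBBBBBBBBBBBBBBA ⇒ CA·BA·BB·BA·BB·BB·BB·BA·BB·BB·BB·BB·BB·BB·BB·BA·BB·BB·BB·BB·BB·BB·BB·BB·BB·BB·BB·BB·BB·BB·BB·BA
    A ↦ BA
    B ↦ BB
    C ↦ CA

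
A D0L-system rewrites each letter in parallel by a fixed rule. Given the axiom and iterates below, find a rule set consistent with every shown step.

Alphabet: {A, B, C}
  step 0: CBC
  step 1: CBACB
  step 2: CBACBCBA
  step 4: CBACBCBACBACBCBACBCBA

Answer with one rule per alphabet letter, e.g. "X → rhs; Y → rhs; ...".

A->CB, B->A, C->CB

  step 1 ⇒ step 2: CBACB ⇒ CB·A·CB·CB·A
    A ↦ CB
    B ↦ A
    C ↦ CB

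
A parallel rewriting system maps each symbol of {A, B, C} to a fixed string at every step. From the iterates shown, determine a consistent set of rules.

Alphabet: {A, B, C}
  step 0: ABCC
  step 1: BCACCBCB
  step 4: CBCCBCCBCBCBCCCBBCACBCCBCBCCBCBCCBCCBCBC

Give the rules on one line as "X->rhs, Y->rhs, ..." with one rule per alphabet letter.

A->BCA, B->C, C->CB

  step 0 ⇒ step 1: ABCC ⇒ BCA·C·CB·CB
    A ↦ BCA
    B ↦ C
    C ↦ CB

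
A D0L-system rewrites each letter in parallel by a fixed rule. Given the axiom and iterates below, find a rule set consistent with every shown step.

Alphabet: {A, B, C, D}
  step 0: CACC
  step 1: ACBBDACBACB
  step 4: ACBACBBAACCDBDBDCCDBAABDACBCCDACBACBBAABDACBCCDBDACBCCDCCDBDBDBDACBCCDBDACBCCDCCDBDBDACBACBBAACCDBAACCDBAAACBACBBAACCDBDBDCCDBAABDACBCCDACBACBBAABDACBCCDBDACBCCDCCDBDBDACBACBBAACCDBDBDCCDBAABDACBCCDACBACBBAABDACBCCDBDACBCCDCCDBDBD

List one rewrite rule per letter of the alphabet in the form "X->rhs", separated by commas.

  step 0 ⇒ step 1: CACC ⇒ ACB·BD·ACB·ACB
    A ↦ BD
    C ↦ ACB
    B ↦ CCD  (constrained at step 1)
    D ↦ BAA  (constrained at step 1)

A->BD, B->CCD, C->ACB, D->BAA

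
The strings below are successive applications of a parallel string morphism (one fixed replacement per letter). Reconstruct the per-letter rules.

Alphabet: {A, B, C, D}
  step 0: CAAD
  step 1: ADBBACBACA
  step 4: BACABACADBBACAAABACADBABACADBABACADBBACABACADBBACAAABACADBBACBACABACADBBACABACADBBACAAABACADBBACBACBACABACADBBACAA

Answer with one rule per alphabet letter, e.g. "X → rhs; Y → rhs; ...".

  step 0 ⇒ step 1: CAAD ⇒ ADB·BAC·BAC·A
    A ↦ BAC
    C ↦ ADB
    D ↦ A
    B ↦ A  (constrained at step 1)

A->BAC, B->A, C->ADB, D->A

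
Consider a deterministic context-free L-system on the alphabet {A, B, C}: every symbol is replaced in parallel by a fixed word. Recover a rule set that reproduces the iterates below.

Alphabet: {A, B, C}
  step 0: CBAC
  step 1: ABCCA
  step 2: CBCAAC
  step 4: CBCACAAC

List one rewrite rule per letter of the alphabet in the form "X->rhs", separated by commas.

  step 1 ⇒ step 2: ABCCA ⇒ C·BC·A·A·C
    A ↦ C
    B ↦ BC
    C ↦ A

A->C, B->BC, C->A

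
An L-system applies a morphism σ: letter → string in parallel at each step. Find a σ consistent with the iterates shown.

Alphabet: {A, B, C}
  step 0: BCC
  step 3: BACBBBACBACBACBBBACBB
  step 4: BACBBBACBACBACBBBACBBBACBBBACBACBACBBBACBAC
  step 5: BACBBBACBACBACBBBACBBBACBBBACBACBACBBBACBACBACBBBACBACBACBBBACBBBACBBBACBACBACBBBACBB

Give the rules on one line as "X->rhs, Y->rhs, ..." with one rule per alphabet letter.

  step 4 ⇒ step 5: BACBBBACBACBACBBBACBBBACBBBACBACBACBBBACBAC ⇒ BAC·B·B·BAC·BAC·BAC·B·B·BAC·B·B·BAC·B·B·BAC·BAC·BAC·B·B·BAC·BAC·BAC·B·B·BAC·BAC·BAC·B·B·BAC·B·B·BAC·B·B·BAC·BAC·BAC·B·B·BAC·B·B
    A ↦ B
    B ↦ BAC
    C ↦ B

A->B, B->BAC, C->B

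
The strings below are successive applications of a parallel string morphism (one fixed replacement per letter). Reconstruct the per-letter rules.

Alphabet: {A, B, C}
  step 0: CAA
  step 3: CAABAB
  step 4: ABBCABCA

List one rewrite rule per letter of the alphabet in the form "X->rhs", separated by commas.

A->B, B->CA, C->A

  step 3 ⇒ step 4: CAABAB ⇒ A·B·B·CA·B·CA
    A ↦ B
    B ↦ CA
    C ↦ A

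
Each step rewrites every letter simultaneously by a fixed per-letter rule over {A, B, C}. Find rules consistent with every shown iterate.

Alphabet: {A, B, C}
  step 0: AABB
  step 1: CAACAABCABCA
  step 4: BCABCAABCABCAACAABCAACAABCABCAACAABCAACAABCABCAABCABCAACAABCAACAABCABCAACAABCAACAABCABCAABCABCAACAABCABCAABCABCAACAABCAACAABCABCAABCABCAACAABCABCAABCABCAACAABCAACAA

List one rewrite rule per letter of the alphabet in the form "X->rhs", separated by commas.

  step 0 ⇒ step 1: AABB ⇒ CAA·CAA·BCA·BCA
    A ↦ CAA
    B ↦ BCA
    C ↦ B  (constrained at step 1)

A->CAA, B->BCA, C->B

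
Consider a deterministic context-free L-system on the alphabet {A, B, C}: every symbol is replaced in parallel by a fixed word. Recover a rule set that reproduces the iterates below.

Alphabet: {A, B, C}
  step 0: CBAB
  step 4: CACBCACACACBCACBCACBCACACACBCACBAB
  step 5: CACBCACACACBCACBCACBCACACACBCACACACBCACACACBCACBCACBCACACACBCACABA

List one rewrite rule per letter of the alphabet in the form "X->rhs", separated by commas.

A->B, B->A, C->CAC

  step 4 ⇒ step 5: CACBCACACACBCACBCACBCACACACBCACBAB ⇒ CAC·B·CAC·A·CAC·B·CAC·B·CAC·B·CAC·A·CAC·B·CAC·A·CAC·B·CAC·A·CAC·B·CAC·B·CAC·B·CAC·A·CAC·B·CAC·A·B·A
    A ↦ B
    B ↦ A
    C ↦ CAC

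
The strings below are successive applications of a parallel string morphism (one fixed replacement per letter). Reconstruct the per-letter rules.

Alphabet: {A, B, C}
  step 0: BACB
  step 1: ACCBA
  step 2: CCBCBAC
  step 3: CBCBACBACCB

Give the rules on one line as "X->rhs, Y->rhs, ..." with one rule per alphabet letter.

  step 2 ⇒ step 3: CCBCBAC ⇒ CB·CB·A·CB·A·C·CB
    A ↦ C
    B ↦ A
    C ↦ CB

A->C, B->A, C->CB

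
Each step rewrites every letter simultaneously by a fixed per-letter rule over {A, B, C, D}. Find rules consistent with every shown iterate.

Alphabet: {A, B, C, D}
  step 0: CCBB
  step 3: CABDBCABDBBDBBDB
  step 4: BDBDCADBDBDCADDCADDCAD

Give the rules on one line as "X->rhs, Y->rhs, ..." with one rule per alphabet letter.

A->B, B->D, C->BD, D->CA

  step 3 ⇒ step 4: CABDBCABDBBDBBDB ⇒ BD·B·D·CA·D·BD·B·D·CA·D·D·CA·D·D·CA·D
    A ↦ B
    B ↦ D
    C ↦ BD
    D ↦ CA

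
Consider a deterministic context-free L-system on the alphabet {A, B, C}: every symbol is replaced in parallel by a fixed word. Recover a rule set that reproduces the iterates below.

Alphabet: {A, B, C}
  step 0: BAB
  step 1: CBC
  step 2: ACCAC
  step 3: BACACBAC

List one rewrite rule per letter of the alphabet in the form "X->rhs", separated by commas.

A->B, B->C, C->AC

  step 2 ⇒ step 3: ACCAC ⇒ B·AC·AC·B·AC
    A ↦ B
    C ↦ AC
  step 0 ⇒ step 1: BAB ⇒ C·B·C
    B ↦ C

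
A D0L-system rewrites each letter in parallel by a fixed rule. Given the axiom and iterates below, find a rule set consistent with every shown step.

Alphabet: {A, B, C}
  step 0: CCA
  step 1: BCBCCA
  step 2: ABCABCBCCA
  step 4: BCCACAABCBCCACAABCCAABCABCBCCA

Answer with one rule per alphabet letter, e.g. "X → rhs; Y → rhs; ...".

A->CA, B->A, C->BC

  step 1 ⇒ step 2: BCBCCA ⇒ A·BC·A·BC·BC·CA
    A ↦ CA
    B ↦ A
    C ↦ BC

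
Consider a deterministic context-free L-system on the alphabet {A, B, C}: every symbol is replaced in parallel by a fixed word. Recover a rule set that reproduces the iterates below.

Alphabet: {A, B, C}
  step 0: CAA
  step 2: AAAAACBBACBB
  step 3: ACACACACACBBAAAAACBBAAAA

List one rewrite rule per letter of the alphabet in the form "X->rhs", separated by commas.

  step 2 ⇒ step 3: AAAAACBBACBB ⇒ AC·AC·AC·AC·AC·BB·AA·AA·AC·BB·AA·AA
    A ↦ AC
    B ↦ AA
    C ↦ BB

A->AC, B->AA, C->BB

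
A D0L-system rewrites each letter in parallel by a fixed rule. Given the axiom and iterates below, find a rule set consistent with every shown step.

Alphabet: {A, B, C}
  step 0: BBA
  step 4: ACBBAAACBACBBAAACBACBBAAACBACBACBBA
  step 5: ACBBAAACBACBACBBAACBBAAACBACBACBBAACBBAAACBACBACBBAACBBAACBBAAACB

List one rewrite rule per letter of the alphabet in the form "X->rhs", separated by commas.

A->ACB, B->A, C->B

  step 4 ⇒ step 5: ACBBAAACBACBBAAACBACBBAAACBACBACBBA ⇒ ACB·B·A·A·ACB·ACB·ACB·B·A·ACB·B·A·A·ACB·ACB·ACB·B·A·ACB·B·A·A·ACB·ACB·ACB·B·A·ACB·B·A·ACB·B·A·A·ACB
    A ↦ ACB
    B ↦ A
    C ↦ B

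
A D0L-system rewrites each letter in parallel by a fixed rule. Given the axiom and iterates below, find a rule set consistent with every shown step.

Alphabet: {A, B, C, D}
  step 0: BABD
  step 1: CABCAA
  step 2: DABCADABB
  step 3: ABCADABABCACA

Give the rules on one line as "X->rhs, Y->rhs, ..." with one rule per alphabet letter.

A->B, B->CA, C->DA, D->A

  step 2 ⇒ step 3: DABCADABB ⇒ A·B·CA·DA·B·A·B·CA·CA
    A ↦ B
    B ↦ CA
    C ↦ DA
    D ↦ A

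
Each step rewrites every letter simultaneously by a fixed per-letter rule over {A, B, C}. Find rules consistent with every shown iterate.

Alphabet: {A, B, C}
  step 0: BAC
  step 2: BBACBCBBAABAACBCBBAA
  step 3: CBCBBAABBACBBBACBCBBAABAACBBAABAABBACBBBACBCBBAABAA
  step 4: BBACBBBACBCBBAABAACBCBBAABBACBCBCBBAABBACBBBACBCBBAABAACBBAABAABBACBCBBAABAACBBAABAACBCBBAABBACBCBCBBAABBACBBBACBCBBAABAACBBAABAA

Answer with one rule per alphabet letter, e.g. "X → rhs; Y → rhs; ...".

A->BAA, B->CB, C->BBA

  step 3 ⇒ step 4: CBCBBAABBACBBBACBCBBAABAACBBAABAABBACBBBACBCBBAABAA ⇒ BBA·CB·BBA·CB·CB·BAA·BAA·CB·CB·BAA·BBA·CB·CB·CB·BAA·BBA·CB·BBA·CB·CB·BAA·BAA·CB·BAA·BAA·BBA·CB·CB·BAA·BAA·CB·BAA·BAA·CB·CB·BAA·BBA·CB·CB·CB·BAA·BBA·CB·BBA·CB·CB·BAA·BAA·CB·BAA·BAA
    A ↦ BAA
    B ↦ CB
    C ↦ BBA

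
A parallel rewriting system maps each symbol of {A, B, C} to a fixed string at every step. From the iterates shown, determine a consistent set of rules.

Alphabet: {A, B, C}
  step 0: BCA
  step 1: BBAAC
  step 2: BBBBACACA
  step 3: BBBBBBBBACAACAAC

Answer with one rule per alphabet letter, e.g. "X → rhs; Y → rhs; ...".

A->AC, B->BB, C->A

  step 2 ⇒ step 3: BBBBACACA ⇒ BB·BB·BB·BB·AC·A·AC·A·AC
    A ↦ AC
    B ↦ BB
    C ↦ A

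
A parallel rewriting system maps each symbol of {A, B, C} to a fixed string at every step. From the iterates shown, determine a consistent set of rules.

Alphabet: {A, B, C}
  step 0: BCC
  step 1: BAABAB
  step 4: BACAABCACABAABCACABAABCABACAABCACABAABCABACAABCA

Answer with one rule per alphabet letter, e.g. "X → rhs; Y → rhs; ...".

  step 0 ⇒ step 1: BCC ⇒ BA·AB·AB
    B ↦ BA
    C ↦ AB
    A ↦ CA  (constrained at step 1)

A->CA, B->BA, C->AB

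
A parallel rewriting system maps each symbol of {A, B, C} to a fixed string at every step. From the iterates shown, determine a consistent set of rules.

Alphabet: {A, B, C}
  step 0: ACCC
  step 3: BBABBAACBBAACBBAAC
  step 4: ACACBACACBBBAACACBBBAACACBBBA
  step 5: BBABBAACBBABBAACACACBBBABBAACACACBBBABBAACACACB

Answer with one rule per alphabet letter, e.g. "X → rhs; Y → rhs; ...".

  step 4 ⇒ step 5: ACACBACACBBBAACACBBBAACACBBBA ⇒ B·BA·B·BA·AC·B·BA·B·BA·AC·AC·AC·B·B·BA·B·BA·AC·AC·AC·B·B·BA·B·BA·AC·AC·AC·B
    A ↦ B
    B ↦ AC
    C ↦ BA

A->B, B->AC, C->BA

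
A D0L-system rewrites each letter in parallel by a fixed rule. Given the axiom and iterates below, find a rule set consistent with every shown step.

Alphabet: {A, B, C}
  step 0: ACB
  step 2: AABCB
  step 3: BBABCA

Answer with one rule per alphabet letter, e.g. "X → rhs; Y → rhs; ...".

  step 2 ⇒ step 3: AABCB ⇒ B·B·A·BC·A
    A ↦ B
    B ↦ A
    C ↦ BC

A->B, B->A, C->BC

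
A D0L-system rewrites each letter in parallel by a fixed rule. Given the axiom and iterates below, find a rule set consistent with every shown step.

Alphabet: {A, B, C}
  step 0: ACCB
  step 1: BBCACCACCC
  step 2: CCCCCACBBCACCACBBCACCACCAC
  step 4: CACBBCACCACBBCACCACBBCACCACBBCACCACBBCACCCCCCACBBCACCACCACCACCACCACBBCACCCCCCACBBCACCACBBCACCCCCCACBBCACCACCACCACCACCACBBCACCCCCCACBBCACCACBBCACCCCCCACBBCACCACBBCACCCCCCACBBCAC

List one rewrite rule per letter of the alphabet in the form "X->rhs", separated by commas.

  step 1 ⇒ step 2: BBCACCACCC ⇒ CC·CC·CAC·BB·CAC·CAC·BB·CAC·CAC·CAC
    A ↦ BB
    B ↦ CC
    C ↦ CAC

A->BB, B->CC, C->CAC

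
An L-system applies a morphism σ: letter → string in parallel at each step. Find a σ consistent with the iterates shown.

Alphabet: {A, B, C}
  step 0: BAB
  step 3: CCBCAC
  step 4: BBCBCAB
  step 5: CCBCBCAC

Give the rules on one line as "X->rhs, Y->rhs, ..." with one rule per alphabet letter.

A->CA, B->C, C->B

  step 4 ⇒ step 5: BBCBCAB ⇒ C·C·B·C·B·CA·C
    A ↦ CA
    B ↦ C
    C ↦ B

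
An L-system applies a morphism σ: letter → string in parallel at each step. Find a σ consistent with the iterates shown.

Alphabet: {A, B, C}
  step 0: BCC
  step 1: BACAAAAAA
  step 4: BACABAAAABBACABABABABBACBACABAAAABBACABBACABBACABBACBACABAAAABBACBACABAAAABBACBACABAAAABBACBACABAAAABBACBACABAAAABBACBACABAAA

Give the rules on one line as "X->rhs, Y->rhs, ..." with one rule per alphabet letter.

  step 0 ⇒ step 1: BCC ⇒ BAC·AAA·AAA
    B ↦ BAC
    C ↦ AAA
    A ↦ AB  (constrained at step 1)

A->AB, B->BAC, C->AAA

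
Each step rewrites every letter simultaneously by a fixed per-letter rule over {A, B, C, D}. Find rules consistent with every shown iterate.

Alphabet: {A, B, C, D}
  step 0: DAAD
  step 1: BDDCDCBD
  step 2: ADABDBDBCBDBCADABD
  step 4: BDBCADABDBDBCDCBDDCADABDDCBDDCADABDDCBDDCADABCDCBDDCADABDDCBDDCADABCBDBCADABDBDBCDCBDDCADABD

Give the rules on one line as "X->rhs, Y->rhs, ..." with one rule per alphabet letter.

  step 1 ⇒ step 2: BDDCDCBD ⇒ ADA·BD·BD·BC·BD·BC·ADA·BD
    B ↦ ADA
    C ↦ BC
    D ↦ BD
  step 0 ⇒ step 1: DAAD ⇒ BD·DC·DC·BD
    A ↦ DC

A->DC, B->ADA, C->BC, D->BD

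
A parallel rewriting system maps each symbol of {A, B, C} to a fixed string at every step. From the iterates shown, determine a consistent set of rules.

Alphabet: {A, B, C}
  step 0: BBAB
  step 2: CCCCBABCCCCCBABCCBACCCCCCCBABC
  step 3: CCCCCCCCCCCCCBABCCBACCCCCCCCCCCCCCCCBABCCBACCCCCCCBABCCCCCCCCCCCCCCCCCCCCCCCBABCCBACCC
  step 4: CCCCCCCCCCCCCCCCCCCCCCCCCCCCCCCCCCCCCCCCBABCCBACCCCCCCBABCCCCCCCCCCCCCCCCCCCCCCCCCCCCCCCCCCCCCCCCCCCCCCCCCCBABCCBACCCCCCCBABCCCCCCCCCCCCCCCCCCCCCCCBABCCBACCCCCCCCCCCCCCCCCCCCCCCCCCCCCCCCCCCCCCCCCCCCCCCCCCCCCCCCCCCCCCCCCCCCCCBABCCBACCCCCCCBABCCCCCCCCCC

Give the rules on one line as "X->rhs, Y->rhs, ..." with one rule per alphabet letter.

A->BC, B->CBA, C->CCC

  step 3 ⇒ step 4: CCCCCCCCCCCCCBABCCBACCCCCCCCCCCCCCCCBABCCBACCCCCCCBABCCCCCCCCCCCCCCCCCCCCCCCBABCCBACCC ⇒ CCC·CCC·CCC·CCC·CCC·CCC·CCC·CCC·CCC·CCC·CCC·CCC·CCC·CBA·BC·CBA·CCC·CCC·CBA·BC·CCC·CCC·CCC·CCC·CCC·CCC·CCC·CCC·CCC·CCC·CCC·CCC·CCC·CCC·CCC·CCC·CBA·BC·CBA·CCC·CCC·CBA·BC·CCC·CCC·CCC·CCC·CCC·CCC·CCC·CBA·BC·CBA·CCC·CCC·CCC·CCC·CCC·CCC·CCC·CCC·CCC·CCC·CCC·CCC·CCC·CCC·CCC·CCC·CCC·CCC·CCC·CCC·CCC·CCC·CCC·CBA·BC·CBA·CCC·CCC·CBA·BC·CCC·CCC·CCC
    A ↦ BC
    B ↦ CBA
    C ↦ CCC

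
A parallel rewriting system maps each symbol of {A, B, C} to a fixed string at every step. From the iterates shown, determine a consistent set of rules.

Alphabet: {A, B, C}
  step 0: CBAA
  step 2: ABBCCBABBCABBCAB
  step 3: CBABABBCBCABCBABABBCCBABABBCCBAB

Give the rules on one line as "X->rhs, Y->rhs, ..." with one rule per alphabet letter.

A->CB, B->AB, C->BC

  step 2 ⇒ step 3: ABBCCBABBCABBCAB ⇒ CB·AB·AB·BC·BC·AB·CB·AB·AB·BC·CB·AB·AB·BC·CB·AB
    A ↦ CB
    B ↦ AB
    C ↦ BC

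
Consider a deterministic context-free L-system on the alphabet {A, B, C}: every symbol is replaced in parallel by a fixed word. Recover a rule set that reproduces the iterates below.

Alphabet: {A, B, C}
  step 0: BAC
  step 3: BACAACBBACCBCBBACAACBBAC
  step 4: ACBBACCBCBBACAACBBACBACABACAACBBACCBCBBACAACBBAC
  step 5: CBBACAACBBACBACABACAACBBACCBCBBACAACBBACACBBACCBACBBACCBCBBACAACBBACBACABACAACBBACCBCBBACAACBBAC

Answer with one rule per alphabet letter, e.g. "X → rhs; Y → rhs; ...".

A->CB, B->A, C->BAC

  step 4 ⇒ step 5: ACBBACCBCBBACAACBBACBACABACAACBBACCBCBBACAACBBAC ⇒ CB·BAC·A·A·CB·BAC·BAC·A·BAC·A·A·CB·BAC·CB·CB·BAC·A·A·CB·BAC·A·CB·BAC·CB·A·CB·BAC·CB·CB·BAC·A·A·CB·BAC·BAC·A·BAC·A·A·CB·BAC·CB·CB·BAC·A·A·CB·BAC
    A ↦ CB
    B ↦ A
    C ↦ BAC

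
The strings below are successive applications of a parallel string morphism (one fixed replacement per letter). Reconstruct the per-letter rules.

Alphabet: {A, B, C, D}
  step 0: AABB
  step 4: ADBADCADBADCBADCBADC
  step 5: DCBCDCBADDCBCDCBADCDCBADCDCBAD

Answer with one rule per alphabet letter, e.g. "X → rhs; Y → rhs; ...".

  step 4 ⇒ step 5: ADBADCADBADCBADCBADC ⇒ DC·B·C·DC·B·AD·DC·B·C·DC·B·AD·C·DC·B·AD·C·DC·B·AD
    A ↦ DC
    B ↦ C
    C ↦ AD
    D ↦ B

A->DC, B->C, C->AD, D->B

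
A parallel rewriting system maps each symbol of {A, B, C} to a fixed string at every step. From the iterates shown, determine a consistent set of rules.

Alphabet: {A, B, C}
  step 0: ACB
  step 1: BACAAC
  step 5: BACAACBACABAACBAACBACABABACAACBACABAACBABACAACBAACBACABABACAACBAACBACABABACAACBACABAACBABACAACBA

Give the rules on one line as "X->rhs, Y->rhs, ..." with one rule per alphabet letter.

A->BA, B->AC, C->CA

  step 0 ⇒ step 1: ACB ⇒ BA·CA·AC
    A ↦ BA
    B ↦ AC
    C ↦ CA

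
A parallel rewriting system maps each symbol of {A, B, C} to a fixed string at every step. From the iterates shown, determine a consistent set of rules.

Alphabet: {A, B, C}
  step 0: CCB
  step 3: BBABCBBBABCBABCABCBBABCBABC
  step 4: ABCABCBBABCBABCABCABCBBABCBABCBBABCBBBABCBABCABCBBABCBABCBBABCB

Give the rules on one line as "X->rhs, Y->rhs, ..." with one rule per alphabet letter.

  step 3 ⇒ step 4: BBABCBBBABCBABCABCBBABCBABC ⇒ ABC·ABC·BB·ABC·B·ABC·ABC·ABC·BB·ABC·B·ABC·BB·ABC·B·BB·ABC·B·ABC·ABC·BB·ABC·B·ABC·BB·ABC·B
    A ↦ BB
    B ↦ ABC
    C ↦ B

A->BB, B->ABC, C->B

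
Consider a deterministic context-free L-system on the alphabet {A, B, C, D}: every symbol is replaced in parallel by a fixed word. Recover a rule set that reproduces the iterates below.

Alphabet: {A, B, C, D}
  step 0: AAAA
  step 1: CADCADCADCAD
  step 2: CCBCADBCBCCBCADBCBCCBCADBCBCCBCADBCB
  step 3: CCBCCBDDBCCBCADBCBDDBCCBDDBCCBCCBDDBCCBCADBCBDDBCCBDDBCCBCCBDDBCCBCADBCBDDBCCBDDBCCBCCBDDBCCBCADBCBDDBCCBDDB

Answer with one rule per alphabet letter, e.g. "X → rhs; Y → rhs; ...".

A->CAD, B->DDB, C->CCB, D->BCB

  step 2 ⇒ step 3: CCBCADBCBCCBCADBCBCCBCADBCBCCBCADBCB ⇒ CCB·CCB·DDB·CCB·CAD·BCB·DDB·CCB·DDB·CCB·CCB·DDB·CCB·CAD·BCB·DDB·CCB·DDB·CCB·CCB·DDB·CCB·CAD·BCB·DDB·CCB·DDB·CCB·CCB·DDB·CCB·CAD·BCB·DDB·CCB·DDB
    A ↦ CAD
    B ↦ DDB
    C ↦ CCB
    D ↦ BCB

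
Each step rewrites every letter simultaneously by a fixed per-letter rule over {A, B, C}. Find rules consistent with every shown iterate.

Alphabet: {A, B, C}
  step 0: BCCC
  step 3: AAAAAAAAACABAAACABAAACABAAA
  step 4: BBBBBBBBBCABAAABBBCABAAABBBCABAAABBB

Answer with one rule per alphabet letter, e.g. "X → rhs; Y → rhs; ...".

  step 3 ⇒ step 4: AAAAAAAAACABAAACABAAACABAAA ⇒ B·B·B·B·B·B·B·B·B·CA·B·AAA·B·B·B·CA·B·AAA·B·B·B·CA·B·AAA·B·B·B
    A ↦ B
    B ↦ AAA
    C ↦ CA

A->B, B->AAA, C->CA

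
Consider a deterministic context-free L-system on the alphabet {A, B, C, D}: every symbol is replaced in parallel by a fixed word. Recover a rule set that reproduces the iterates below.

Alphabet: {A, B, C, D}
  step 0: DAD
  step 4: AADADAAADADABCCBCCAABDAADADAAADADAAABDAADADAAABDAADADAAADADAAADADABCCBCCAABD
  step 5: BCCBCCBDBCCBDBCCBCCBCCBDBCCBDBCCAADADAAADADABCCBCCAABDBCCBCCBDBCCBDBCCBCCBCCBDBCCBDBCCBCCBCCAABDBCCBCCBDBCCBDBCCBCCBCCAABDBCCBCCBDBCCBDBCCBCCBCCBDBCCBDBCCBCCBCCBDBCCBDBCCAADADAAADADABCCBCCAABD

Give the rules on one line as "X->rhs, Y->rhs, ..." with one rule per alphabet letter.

A->BCC, B->AA, C->DA, D->BD

  step 4 ⇒ step 5: AADADAAADADABCCBCCAABDAADADAAADADAAABDAADADAAABDAADADAAADADAAADADABCCBCCAABD ⇒ BCC·BCC·BD·BCC·BD·BCC·BCC·BCC·BD·BCC·BD·BCC·AA·DA·DA·AA·DA·DA·BCC·BCC·AA·BD·BCC·BCC·BD·BCC·BD·BCC·BCC·BCC·BD·BCC·BD·BCC·BCC·BCC·AA·BD·BCC·BCC·BD·BCC·BD·BCC·BCC·BCC·AA·BD·BCC·BCC·BD·BCC·BD·BCC·BCC·BCC·BD·BCC·BD·BCC·BCC·BCC·BD·BCC·BD·BCC·AA·DA·DA·AA·DA·DA·BCC·BCC·AA·BD
    A ↦ BCC
    B ↦ AA
    C ↦ DA
    D ↦ BD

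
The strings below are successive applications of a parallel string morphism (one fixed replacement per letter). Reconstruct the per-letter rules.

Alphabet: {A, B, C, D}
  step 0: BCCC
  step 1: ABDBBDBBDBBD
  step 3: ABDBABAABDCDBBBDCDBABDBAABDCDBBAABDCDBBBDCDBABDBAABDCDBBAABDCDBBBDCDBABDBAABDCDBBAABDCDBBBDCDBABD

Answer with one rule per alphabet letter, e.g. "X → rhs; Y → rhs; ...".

  step 0 ⇒ step 1: BCCC ⇒ ABD·BBD·BBD·BBD
    B ↦ ABD
    C ↦ BBD
    A ↦ BA  (constrained at step 1)
    D ↦ CDB  (constrained at step 1)

A->BA, B->ABD, C->BBD, D->CDB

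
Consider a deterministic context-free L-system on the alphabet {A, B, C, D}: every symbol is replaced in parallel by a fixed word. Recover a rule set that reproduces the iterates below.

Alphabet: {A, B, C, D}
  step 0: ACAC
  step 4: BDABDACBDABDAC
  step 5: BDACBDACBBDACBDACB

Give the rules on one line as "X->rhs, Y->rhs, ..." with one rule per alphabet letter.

A->C, B->BD, C->B, D->A

  step 4 ⇒ step 5: BDABDACBDABDAC ⇒ BD·A·C·BD·A·C·B·BD·A·C·BD·A·C·B
    A ↦ C
    B ↦ BD
    C ↦ B
    D ↦ A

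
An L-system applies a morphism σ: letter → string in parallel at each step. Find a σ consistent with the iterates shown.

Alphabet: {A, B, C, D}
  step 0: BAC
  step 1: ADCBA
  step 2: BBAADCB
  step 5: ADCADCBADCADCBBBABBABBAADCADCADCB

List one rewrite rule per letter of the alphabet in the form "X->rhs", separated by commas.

  step 1 ⇒ step 2: ADCBA ⇒ B·B·A·ADC·B
    A ↦ B
    B ↦ ADC
    C ↦ A
    D ↦ B

A->B, B->ADC, C->A, D->B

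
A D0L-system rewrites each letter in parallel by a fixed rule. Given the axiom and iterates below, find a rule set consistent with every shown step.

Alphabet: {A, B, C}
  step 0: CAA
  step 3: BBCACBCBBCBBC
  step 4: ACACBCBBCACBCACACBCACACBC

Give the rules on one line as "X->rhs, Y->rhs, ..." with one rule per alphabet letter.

A->B, B->AC, C->BC

  step 3 ⇒ step 4: BBCACBCBBCBBC ⇒ AC·AC·BC·B·BC·AC·BC·AC·AC·BC·AC·AC·BC
    A ↦ B
    B ↦ AC
    C ↦ BC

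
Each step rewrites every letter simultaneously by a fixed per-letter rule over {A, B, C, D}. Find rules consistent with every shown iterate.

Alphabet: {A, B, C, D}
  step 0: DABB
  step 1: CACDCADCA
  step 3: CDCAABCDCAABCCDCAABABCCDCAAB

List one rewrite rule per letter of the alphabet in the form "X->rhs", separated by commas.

  step 0 ⇒ step 1: DABB ⇒ CA·C·DCA·DCA
    A ↦ C
    B ↦ DCA
    D ↦ CA
    C ↦ AB  (constrained at step 1)

A->C, B->DCA, C->AB, D->CA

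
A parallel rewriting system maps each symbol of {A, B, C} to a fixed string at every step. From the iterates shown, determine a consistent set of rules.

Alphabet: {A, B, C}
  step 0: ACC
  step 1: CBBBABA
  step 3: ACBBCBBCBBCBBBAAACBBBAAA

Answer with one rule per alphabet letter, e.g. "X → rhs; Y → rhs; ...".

A->CBB, B->A, C->BA

  step 0 ⇒ step 1: ACC ⇒ CBB·BA·BA
    A ↦ CBB
    C ↦ BA
    B ↦ A  (constrained at step 1)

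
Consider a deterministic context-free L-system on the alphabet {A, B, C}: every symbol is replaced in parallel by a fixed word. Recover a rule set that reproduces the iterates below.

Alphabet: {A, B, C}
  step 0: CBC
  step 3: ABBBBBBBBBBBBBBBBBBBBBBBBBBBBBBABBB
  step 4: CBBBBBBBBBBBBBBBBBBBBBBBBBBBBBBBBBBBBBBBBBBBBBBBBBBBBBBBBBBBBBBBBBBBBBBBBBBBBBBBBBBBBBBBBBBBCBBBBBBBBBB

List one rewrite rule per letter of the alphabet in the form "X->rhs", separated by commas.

  step 3 ⇒ step 4: ABBBBBBBBBBBBBBBBBBBBBBBBBBBBBBABBB ⇒ CB·BBB·BBB·BBB·BBB·BBB·BBB·BBB·BBB·BBB·BBB·BBB·BBB·BBB·BBB·BBB·BBB·BBB·BBB·BBB·BBB·BBB·BBB·BBB·BBB·BBB·BBB·BBB·BBB·BBB·BBB·CB·BBB·BBB·BBB
    A ↦ CB
    B ↦ BBB
    C ↦ A  (constrained at step 0)

A->CB, B->BBB, C->A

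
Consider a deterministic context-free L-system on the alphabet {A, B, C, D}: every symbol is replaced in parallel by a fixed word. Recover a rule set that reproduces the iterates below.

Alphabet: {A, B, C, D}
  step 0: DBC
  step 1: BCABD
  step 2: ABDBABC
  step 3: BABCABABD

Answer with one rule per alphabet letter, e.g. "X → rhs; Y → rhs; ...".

A->B, B->A, C->BD, D->BC

  step 2 ⇒ step 3: ABDBABC ⇒ B·A·BC·A·B·A·BD
    A ↦ B
    B ↦ A
    C ↦ BD
    D ↦ BC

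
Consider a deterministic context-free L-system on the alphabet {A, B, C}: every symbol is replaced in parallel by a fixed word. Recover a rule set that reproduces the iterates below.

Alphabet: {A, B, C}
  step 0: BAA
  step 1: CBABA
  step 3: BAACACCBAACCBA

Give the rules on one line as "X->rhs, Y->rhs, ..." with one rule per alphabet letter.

  step 0 ⇒ step 1: BAA ⇒ C·BA·BA
    A ↦ BA
    B ↦ C
    C ↦ AC  (constrained at step 1)

A->BA, B->C, C->AC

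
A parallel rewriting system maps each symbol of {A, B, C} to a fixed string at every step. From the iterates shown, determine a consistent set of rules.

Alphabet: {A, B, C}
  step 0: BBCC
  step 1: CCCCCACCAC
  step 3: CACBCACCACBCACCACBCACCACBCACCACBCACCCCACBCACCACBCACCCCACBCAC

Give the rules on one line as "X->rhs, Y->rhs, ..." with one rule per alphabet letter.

A->B, B->CC, C->CAC

  step 0 ⇒ step 1: BBCC ⇒ CC·CC·CAC·CAC
    B ↦ CC
    C ↦ CAC
    A ↦ B  (constrained at step 1)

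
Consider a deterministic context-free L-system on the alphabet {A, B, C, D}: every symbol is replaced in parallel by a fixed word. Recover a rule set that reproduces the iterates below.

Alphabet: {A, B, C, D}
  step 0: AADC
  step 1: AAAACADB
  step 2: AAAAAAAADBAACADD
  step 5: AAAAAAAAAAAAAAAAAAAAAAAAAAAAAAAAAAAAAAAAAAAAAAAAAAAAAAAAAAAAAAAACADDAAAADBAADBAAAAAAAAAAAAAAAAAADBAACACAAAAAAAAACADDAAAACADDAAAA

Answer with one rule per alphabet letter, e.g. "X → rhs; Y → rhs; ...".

  step 1 ⇒ step 2: AAAACADB ⇒ AA·AA·AA·AA·DB·AA·CA·DD
    A ↦ AA
    B ↦ DD
    C ↦ DB
    D ↦ CA

A->AA, B->DD, C->DB, D->CA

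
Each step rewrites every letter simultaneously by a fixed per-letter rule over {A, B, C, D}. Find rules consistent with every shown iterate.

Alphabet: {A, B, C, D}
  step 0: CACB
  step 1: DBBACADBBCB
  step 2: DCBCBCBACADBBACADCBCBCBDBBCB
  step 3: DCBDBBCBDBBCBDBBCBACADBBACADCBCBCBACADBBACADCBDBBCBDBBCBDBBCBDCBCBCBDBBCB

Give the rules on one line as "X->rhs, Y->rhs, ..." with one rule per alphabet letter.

A->ACA, B->CB, C->DBB, D->DCB

  step 2 ⇒ step 3: DCBCBCBACADBBACADCBCBCBDBBCB ⇒ DCB·DBB·CB·DBB·CB·DBB·CB·ACA·DBB·ACA·DCB·CB·CB·ACA·DBB·ACA·DCB·DBB·CB·DBB·CB·DBB·CB·DCB·CB·CB·DBB·CB
    A ↦ ACA
    B ↦ CB
    C ↦ DBB
    D ↦ DCB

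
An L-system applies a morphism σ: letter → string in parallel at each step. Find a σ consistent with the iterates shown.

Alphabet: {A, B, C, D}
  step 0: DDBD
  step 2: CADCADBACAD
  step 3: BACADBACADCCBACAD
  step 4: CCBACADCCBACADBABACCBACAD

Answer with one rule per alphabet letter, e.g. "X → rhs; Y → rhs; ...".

  step 3 ⇒ step 4: BACADBACADCCBACAD ⇒ C·C·BA·C·AD·C·C·BA·C·AD·BA·BA·C·C·BA·C·AD
    A ↦ C
    B ↦ C
    C ↦ BA
    D ↦ AD

A->C, B->C, C->BA, D->AD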